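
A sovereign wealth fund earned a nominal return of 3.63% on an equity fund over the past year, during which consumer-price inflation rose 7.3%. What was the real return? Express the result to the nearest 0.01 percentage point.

Real return via the Fisher equation: (1 + 3.63%)/(1 + 7.3%) − 1 = 1.0363/1.073 − 1 ≈ -0.03420.

-3.42%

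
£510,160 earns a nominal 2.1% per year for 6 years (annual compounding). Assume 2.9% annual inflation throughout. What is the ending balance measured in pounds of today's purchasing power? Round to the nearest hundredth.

Nominal value at maturity: £510,160 × (1 + 2.1%)^6 ≈ £577,910.86.
Price-level factor over 6 years: (1 + 2.9%)^6 ≈ 1.1871135129.
Dividing the nominal maturity value by the price-level factor gives the value in today's money.

£486,820.22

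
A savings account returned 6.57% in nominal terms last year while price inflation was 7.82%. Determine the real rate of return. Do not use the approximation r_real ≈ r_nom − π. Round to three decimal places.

Real return via the Fisher equation: (1 + 6.57%)/(1 + 7.82%) − 1 = 1.0657/1.0782 − 1 ≈ -0.01159.

-1.159%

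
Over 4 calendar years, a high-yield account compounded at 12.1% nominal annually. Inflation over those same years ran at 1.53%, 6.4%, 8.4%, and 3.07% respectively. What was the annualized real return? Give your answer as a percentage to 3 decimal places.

Cumulative inflation factor: 1.0153 × 1.064 × 1.084 × 1.0307 ≈ 1.20697.
Nominal growth factor: 1.57915. Real growth factor = 1.57915 / 1.20697 ≈ 1.30835.
Annualized: 1.30835^(1/4) − 1 ≈ 0.06950.

6.950%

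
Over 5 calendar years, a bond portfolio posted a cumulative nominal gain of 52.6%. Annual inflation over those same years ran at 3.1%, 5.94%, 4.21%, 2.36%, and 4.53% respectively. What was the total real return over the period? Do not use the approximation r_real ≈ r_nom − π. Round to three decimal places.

25.301%

Cumulative inflation factor: 1.031 × 1.0594 × 1.0421 × 1.0236 × 1.0453 ≈ 1.21787.
Nominal growth factor: 1.52600. Real growth factor = 1.52600 / 1.21787 ≈ 1.25301.
Total real return ≈ 25.3012%.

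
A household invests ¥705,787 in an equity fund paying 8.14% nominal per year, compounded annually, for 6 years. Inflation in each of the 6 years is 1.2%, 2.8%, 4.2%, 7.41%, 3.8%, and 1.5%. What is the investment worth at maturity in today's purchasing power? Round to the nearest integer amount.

Nominal value at maturity: ¥705,787 × (1 + 8.14%)^6 ≈ ¥1,128,735.
Price-level factor over 6 years: 1.012 × 1.028 × 1.042 × 1.0741 × 1.038 × 1.015 ≈ 1.2267313340.
The maturity value deflated by that factor is the answer in today's purchasing power.

¥920,116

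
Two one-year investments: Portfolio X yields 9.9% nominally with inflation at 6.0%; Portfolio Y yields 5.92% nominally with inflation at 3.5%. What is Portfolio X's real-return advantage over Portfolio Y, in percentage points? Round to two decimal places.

1.34

Portfolio X real return: 1.099/1.060 − 1 = 3.679%.
Portfolio Y real return: 1.0592/1.035 − 1 = 2.338%.
Difference: 3.679 − 2.338 = 1.341 pp.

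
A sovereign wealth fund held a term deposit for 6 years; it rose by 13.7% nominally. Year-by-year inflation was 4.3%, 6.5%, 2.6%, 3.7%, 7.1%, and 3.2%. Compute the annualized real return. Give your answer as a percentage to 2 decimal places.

-2.29%

Cumulative inflation factor: 1.043 × 1.065 × 1.026 × 1.037 × 1.071 × 1.032 ≈ 1.30626.
Nominal growth factor: 1.13700. Real growth factor = 1.13700 / 1.30626 ≈ 0.87042.
Annualized: 0.87042^(1/6) − 1 ≈ -0.02286.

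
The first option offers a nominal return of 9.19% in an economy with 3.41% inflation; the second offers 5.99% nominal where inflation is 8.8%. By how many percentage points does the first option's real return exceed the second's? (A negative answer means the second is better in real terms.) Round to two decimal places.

The first option real return: 1.0919/1.0341 − 1 = 5.589%.
The second real return: 1.0599/1.088 − 1 = -2.583%.
Difference: 5.589 − (-2.583) = 8.172 pp.

8.17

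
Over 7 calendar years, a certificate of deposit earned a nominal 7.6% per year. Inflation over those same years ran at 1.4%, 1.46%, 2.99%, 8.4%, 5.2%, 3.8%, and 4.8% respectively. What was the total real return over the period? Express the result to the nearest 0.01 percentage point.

Cumulative inflation factor: 1.014 × 1.0146 × 1.0299 × 1.084 × 1.052 × 1.038 × 1.048 ≈ 1.31441.
Nominal growth factor: 1.66988. Real growth factor = 1.66988 / 1.31441 ≈ 1.27044.
Total real return ≈ 27.0441%.

27.04%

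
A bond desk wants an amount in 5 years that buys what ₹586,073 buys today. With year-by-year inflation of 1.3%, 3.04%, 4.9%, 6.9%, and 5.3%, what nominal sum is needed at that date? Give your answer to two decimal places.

₹722,351.49

Cumulative price-level factor: 1.013 × 1.0304 × 1.049 × 1.069 × 1.053 ≈ 1.2325281867.
The nominal amount required is ₹586,073 scaled up by that factor.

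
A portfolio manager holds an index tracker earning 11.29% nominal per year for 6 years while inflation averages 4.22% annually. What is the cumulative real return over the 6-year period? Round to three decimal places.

The annual real rate is (1+11.29%)/(1+4.22%) − 1 = 6.7837%.
Compounded over 6 years: (1 + 0.067837)^6 − 1 ≈ 0.48262.

48.262%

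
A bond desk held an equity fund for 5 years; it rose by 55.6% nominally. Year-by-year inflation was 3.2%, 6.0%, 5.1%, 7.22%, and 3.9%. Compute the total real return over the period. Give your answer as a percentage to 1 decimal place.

21.5%

Cumulative inflation factor: 1.032 × 1.060 × 1.051 × 1.0722 × 1.039 ≈ 1.28080.
Nominal growth factor: 1.55600. Real growth factor = 1.55600 / 1.28080 ≈ 1.21487.
Total real return ≈ 21.4870%.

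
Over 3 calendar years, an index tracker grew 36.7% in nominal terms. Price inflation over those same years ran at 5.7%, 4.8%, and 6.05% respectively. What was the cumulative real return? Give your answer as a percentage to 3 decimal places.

Cumulative inflation factor: 1.057 × 1.048 × 1.0605 ≈ 1.17475.
Nominal growth factor: 1.36700. Real growth factor = 1.36700 / 1.17475 ≈ 1.16365.
Total real return ≈ 16.3648%.

16.365%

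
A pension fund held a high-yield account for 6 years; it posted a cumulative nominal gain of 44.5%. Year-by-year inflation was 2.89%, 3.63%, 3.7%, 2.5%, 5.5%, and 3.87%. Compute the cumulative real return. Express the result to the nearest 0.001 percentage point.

Cumulative inflation factor: 1.0289 × 1.0363 × 1.037 × 1.025 × 1.055 × 1.0387 ≈ 1.24195.
Nominal growth factor: 1.44500. Real growth factor = 1.44500 / 1.24195 ≈ 1.16349.
Total real return ≈ 16.3494%.

16.349%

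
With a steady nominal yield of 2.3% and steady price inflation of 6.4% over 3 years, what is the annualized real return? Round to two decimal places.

With constant rates the annual real return is the same each year: (1+2.3%)/(1+6.4%) − 1 = -0.03853.

-3.85%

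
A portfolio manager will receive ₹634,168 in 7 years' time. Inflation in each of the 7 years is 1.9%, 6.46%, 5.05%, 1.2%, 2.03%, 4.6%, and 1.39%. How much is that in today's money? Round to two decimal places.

₹508,173.97

Price-level factor over 7 years: 1.019 × 1.0646 × 1.0505 × 1.012 × 1.0203 × 1.046 × 1.0139 ≈ 1.2479348393.
Purchasing power today: ₹634,168 divided by that factor.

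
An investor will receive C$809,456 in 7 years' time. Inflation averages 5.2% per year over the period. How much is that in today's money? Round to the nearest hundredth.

C$567,653.17

Price-level factor over 7 years: (1 + 5.2%)^7 ≈ 1.4259693103.
Purchasing power today: C$809,456 divided by that factor.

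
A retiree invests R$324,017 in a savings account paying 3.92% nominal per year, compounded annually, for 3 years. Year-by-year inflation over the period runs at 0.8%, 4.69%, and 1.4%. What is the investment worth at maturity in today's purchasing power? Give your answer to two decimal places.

Nominal value at maturity: R$324,017 × (1 + 3.92%)^3 ≈ R$363,634.61.
Price-level factor over 3 years: 1.008 × 1.0469 × 1.014 = 1.0700490528.
The maturity value deflated by that factor is the answer in today's purchasing power.

R$339,829.85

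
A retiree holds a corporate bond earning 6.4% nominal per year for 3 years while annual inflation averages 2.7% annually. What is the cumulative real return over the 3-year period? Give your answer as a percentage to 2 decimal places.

The annual real rate is (1+6.4%)/(1+2.7%) − 1 = 3.6027%.
Compounded over 3 years: (1 + 0.036027)^3 − 1 ≈ 0.11202.

11.20%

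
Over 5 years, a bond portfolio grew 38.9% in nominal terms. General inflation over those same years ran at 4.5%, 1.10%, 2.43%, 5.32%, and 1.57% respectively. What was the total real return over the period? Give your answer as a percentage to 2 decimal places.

19.99%

Cumulative inflation factor: 1.045 × 1.0110 × 1.0243 × 1.0532 × 1.0157 ≈ 1.15763.
Nominal growth factor: 1.38900. Real growth factor = 1.38900 / 1.15763 ≈ 1.19986.
Total real return ≈ 19.9862%.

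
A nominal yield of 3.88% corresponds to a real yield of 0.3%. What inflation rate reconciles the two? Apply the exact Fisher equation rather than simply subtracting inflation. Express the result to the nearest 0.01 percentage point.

3.57%

From (1+r_nom) = (1+r_real)(1+π), we get 1+π = (1 + 3.88%)/(1 + 0.3%) = 1.0388/1.003 ≈ 1.03569.
So π ≈ 3.5693%.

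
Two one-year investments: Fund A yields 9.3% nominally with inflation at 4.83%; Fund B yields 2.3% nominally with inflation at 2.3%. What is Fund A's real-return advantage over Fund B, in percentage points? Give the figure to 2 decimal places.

4.26

Fund A real return: 1.093/1.0483 − 1 = 4.264%.
Fund B real return: 1.023/1.023 − 1 = 0.000%.
Difference: 4.264 − 0.000 = 4.264 pp.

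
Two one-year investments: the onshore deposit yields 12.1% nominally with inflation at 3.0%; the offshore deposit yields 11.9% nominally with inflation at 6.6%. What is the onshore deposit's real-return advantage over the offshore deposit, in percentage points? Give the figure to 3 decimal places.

The onshore deposit real return: 1.121/1.030 − 1 = 8.8350%.
The offshore deposit real return: 1.119/1.066 − 1 = 4.9719%.
Difference: 8.8350 − 4.9719 = 3.8631 pp.

3.863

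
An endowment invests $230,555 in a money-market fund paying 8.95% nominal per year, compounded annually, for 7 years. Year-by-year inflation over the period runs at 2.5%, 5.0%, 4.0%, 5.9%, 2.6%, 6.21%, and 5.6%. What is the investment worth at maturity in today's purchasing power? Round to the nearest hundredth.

Nominal value at maturity: $230,555 × (1 + 8.95%)^7 ≈ $420,112.10.
Price-level factor over 7 years: 1.025 × 1.050 × 1.040 × 1.059 × 1.026 × 1.0621 × 1.056 ≈ 1.3640150170.
The maturity value deflated by that factor is the answer in today's purchasing power.

$307,996.68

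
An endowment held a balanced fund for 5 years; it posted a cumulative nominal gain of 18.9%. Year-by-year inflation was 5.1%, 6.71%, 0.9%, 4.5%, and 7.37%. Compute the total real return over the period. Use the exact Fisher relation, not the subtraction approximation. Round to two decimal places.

-6.36%

Cumulative inflation factor: 1.051 × 1.0671 × 1.009 × 1.045 × 1.0737 ≈ 1.26969.
Nominal growth factor: 1.18900. Real growth factor = 1.18900 / 1.26969 ≈ 0.93645.
Total real return ≈ -6.3552%.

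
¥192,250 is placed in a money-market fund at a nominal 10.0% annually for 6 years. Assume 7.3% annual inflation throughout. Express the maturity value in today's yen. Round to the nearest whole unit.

Nominal value at maturity: ¥192,250 × (1 + 10.0%)^6 ≈ ¥340,583.
Price-level factor over 6 years: (1 + 7.3%)^6 ≈ 1.5261539034.
Dividing the nominal maturity value by the price-level factor gives the value in today's money.

¥223,164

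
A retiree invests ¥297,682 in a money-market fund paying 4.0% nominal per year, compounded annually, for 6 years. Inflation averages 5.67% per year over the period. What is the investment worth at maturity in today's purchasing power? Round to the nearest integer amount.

¥270,547

Nominal value at maturity: ¥297,682 × (1 + 4.0%)^6 ≈ ¥376,663.
Price-level factor over 6 years: (1 + 5.67%)^6 ≈ 1.3922276174.
Dividing the nominal maturity value by the price-level factor gives the value in today's money.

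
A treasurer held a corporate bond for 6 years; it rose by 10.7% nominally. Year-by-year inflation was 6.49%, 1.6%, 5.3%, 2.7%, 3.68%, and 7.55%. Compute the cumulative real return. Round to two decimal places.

Cumulative inflation factor: 1.0649 × 1.016 × 1.053 × 1.027 × 1.0368 × 1.0755 ≈ 1.30469.
Nominal growth factor: 1.10700. Real growth factor = 1.10700 / 1.30469 ≈ 0.84848.
Total real return ≈ -15.1521%.

-15.15%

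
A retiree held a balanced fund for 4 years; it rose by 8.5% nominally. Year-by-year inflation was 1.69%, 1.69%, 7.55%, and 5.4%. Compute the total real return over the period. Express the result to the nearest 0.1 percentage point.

-7.4%

Cumulative inflation factor: 1.0169 × 1.0169 × 1.0755 × 1.054 ≈ 1.17222.
Nominal growth factor: 1.08500. Real growth factor = 1.08500 / 1.17222 ≈ 0.92560.
Total real return ≈ -7.4402%.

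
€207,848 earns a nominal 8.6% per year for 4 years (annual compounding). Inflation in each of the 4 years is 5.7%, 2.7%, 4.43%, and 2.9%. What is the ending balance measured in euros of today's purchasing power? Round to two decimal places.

Nominal value at maturity: €207,848 × (1 + 8.6%)^4 ≈ €289,111.36.
Price-level factor over 4 years: 1.057 × 1.027 × 1.0443 × 1.029 ≈ 1.1665036007.
Dividing the nominal maturity value by the price-level factor gives the value in today's money.

€247,844.38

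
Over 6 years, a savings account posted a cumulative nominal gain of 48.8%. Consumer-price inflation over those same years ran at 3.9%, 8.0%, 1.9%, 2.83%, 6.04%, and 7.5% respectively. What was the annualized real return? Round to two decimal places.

Cumulative inflation factor: 1.039 × 1.080 × 1.019 × 1.0283 × 1.0604 × 1.075 ≈ 1.34033.
Nominal growth factor: 1.48800. Real growth factor = 1.48800 / 1.34033 ≈ 1.11017.
Annualized: 1.11017^(1/6) − 1 ≈ 0.01757.

1.76%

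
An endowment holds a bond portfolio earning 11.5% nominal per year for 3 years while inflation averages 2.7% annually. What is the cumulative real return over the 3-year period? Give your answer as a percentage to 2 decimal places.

27.97%

The annual real rate is (1+11.5%)/(1+2.7%) − 1 = 8.5686%.
Compounded over 3 years: (1 + 0.085686)^3 − 1 ≈ 0.27972.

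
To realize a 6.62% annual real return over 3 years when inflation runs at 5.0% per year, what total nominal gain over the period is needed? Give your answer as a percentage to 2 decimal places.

40.31%

Required annual nominal rate: (1+6.62%)(1+5.0%) − 1 = 11.951%.
Cumulative over 3 years: (1 + 0.11951)^3 − 1 ≈ 0.40308.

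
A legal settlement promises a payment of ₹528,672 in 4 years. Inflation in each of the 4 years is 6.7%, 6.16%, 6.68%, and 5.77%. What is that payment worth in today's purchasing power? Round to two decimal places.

Price-level factor over 4 years: 1.067 × 1.0616 × 1.0668 × 1.0577 ≈ 1.2781176748.
Purchasing power today: ₹528,672 divided by that factor.

₹413,633.28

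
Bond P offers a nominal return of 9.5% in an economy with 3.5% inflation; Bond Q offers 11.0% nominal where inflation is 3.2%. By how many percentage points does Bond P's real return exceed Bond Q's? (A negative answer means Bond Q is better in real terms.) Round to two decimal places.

-1.76

Bond P real return: 1.095/1.035 − 1 = 5.797%.
Bond Q real return: 1.110/1.032 − 1 = 7.558%.
Difference: 5.797 − 7.558 = -1.761 pp.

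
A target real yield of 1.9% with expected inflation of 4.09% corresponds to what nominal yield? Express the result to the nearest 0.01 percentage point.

6.07%

By the Fisher equation, 1 + r_nom = (1 + 1.9%)(1 + 4.09%) = 1.019 × 1.0409 = 1.0606771.
So r_nom = 6.06771%.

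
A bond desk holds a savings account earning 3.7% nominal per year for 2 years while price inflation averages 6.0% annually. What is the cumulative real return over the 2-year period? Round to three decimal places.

-4.293%

The annual real rate is (1+3.7%)/(1+6.0%) − 1 = -2.1698%.
Compounded over 2 years: (1 + -0.021698)^2 − 1 ≈ -0.04293.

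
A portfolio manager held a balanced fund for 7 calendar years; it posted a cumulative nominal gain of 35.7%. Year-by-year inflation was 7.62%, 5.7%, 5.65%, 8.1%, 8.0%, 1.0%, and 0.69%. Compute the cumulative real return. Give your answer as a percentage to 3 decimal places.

-4.899%

Cumulative inflation factor: 1.0762 × 1.057 × 1.0565 × 1.081 × 1.080 × 1.010 × 1.0069 ≈ 1.42690.
Nominal growth factor: 1.35700. Real growth factor = 1.35700 / 1.42690 ≈ 0.95101.
Total real return ≈ -4.8990%.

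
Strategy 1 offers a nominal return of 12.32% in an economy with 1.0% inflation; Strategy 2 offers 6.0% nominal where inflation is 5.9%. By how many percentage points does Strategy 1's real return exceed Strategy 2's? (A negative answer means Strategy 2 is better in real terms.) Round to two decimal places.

11.11

Strategy 1 real return: 1.1232/1.010 − 1 = 11.208%.
Strategy 2 real return: 1.060/1.059 − 1 = 0.094%.
Difference: 11.208 − 0.094 = 11.114 pp.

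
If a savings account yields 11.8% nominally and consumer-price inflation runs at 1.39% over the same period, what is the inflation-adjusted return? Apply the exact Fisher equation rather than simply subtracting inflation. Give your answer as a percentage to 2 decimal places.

Real return via the Fisher equation: (1 + 11.8%)/(1 + 1.39%) − 1 = 1.118/1.0139 − 1 ≈ 0.10267.

10.27%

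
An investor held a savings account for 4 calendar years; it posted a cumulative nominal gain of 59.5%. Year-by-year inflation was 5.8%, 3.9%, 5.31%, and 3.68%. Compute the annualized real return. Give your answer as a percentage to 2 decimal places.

Cumulative inflation factor: 1.058 × 1.039 × 1.0531 × 1.0368 ≈ 1.20023.
Nominal growth factor: 1.59500. Real growth factor = 1.59500 / 1.20023 ≈ 1.32891.
Annualized: 1.32891^(1/4) − 1 ≈ 0.07368.

7.37%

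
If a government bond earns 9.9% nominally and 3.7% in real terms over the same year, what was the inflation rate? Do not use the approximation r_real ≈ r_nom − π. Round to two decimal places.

5.98%

From (1+r_nom) = (1+r_real)(1+π), we get 1+π = (1 + 9.9%)/(1 + 3.7%) = 1.099/1.037 ≈ 1.05979.
So π ≈ 5.9788%.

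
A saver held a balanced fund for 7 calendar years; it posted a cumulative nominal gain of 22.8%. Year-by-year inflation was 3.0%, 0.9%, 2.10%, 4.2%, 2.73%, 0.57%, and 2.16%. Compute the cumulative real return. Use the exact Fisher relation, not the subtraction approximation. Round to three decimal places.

Cumulative inflation factor: 1.030 × 1.009 × 1.0210 × 1.042 × 1.0273 × 1.0057 × 1.0216 ≈ 1.16699.
Nominal growth factor: 1.22800. Real growth factor = 1.22800 / 1.16699 ≈ 1.05228.
Total real return ≈ 5.2277%.

5.228%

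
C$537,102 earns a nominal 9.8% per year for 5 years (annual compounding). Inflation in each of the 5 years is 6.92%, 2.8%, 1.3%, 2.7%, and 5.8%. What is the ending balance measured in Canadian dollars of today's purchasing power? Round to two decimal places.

Nominal value at maturity: C$537,102 × (1 + 9.8%)^5 ≈ C$857,172.98.
Price-level factor over 5 years: 1.0692 × 1.028 × 1.013 × 1.027 × 1.058 ≈ 1.2098112576.
The maturity value deflated by that factor is the answer in today's purchasing power.

C$708,517.94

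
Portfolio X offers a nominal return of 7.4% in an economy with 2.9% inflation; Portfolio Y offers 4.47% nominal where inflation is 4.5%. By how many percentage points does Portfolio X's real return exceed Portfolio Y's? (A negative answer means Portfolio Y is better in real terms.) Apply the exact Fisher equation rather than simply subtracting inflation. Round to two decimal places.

4.40

Portfolio X real return: 1.074/1.029 − 1 = 4.373%.
Portfolio Y real return: 1.0447/1.045 − 1 = -0.029%.
Difference: 4.373 − (-0.029) = 4.402 pp.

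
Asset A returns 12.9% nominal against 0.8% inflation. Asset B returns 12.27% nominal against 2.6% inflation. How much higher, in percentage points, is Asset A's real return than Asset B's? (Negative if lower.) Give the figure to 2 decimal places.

2.58

Asset A real return: 1.129/1.008 − 1 = 12.004%.
Asset B real return: 1.1227/1.026 − 1 = 9.425%.
Difference: 12.004 − 9.425 = 2.579 pp.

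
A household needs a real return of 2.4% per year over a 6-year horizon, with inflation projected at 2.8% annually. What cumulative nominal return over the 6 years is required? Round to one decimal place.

36.1%

Required annual nominal rate: (1+2.4%)(1+2.8%) − 1 = 5.2672%.
Cumulative over 6 years: (1 + 0.052672)^6 − 1 ≈ 0.36069.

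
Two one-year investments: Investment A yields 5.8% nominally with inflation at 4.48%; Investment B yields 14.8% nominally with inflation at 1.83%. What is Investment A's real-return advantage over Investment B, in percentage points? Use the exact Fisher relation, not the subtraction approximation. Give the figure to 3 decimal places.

-11.474

Investment A real return: 1.058/1.0448 − 1 = 1.2634%.
Investment B real return: 1.148/1.0183 − 1 = 12.7369%.
Difference: 1.2634 − 12.7369 = -11.4735 pp.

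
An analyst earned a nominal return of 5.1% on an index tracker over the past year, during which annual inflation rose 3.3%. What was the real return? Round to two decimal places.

1.74%

Real return via the Fisher equation: (1 + 5.1%)/(1 + 3.3%) − 1 = 1.051/1.033 − 1 ≈ 0.01742.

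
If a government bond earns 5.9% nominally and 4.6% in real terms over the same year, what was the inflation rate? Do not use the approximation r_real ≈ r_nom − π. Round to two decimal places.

1.24%

From (1+r_nom) = (1+r_real)(1+π), we get 1+π = (1 + 5.9%)/(1 + 4.6%) = 1.059/1.046 ≈ 1.01243.
So π ≈ 1.2428%.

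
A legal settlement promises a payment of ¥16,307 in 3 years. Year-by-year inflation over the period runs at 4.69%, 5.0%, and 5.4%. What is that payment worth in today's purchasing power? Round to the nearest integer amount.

Price-level factor over 3 years: 1.0469 × 1.050 × 1.054 = 1.15860423.
Purchasing power today: ¥16,307 divided by that factor.

¥14,075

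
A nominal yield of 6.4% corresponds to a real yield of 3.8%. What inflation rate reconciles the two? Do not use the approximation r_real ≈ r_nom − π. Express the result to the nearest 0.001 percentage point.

2.505%

From (1+r_nom) = (1+r_real)(1+π), we get 1+π = (1 + 6.4%)/(1 + 3.8%) = 1.064/1.038 ≈ 1.02505.
So π ≈ 2.5048%.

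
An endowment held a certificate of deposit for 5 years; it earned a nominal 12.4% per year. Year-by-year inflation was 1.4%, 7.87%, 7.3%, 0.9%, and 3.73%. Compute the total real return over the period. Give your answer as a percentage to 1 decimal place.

Cumulative inflation factor: 1.014 × 1.0787 × 1.073 × 1.009 × 1.0373 ≈ 1.22838.
Nominal growth factor: 1.79404. Real growth factor = 1.79404 / 1.22838 ≈ 1.46049.
Total real return ≈ 46.0487%.

46.0%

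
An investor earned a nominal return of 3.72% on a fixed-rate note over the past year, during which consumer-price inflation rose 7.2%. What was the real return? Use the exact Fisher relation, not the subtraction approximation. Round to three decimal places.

Real return via the Fisher equation: (1 + 3.72%)/(1 + 7.2%) − 1 = 1.0372/1.072 − 1 ≈ -0.03246.

-3.246%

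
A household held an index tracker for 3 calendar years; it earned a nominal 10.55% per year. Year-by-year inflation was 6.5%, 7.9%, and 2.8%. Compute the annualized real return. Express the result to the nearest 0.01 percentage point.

Cumulative inflation factor: 1.065 × 1.079 × 1.028 ≈ 1.18131.
Nominal growth factor: 1.35106. Real growth factor = 1.35106 / 1.18131 ≈ 1.14370.
Annualized: 1.14370^(1/3) − 1 ≈ 0.04577.

4.58%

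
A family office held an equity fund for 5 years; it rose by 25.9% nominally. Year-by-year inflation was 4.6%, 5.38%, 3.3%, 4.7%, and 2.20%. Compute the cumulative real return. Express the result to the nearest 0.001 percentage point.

Cumulative inflation factor: 1.046 × 1.0538 × 1.033 × 1.047 × 1.0220 ≈ 1.21839.
Nominal growth factor: 1.25900. Real growth factor = 1.25900 / 1.21839 ≈ 1.03333.
Total real return ≈ 3.3327%.

3.333%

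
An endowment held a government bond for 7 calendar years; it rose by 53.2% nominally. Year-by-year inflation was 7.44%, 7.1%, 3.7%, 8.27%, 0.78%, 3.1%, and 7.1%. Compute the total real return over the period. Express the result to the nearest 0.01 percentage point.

6.56%

Cumulative inflation factor: 1.0744 × 1.071 × 1.037 × 1.0827 × 1.0078 × 1.031 × 1.071 ≈ 1.43769.
Nominal growth factor: 1.53200. Real growth factor = 1.53200 / 1.43769 ≈ 1.06560.
Total real return ≈ 6.5599%.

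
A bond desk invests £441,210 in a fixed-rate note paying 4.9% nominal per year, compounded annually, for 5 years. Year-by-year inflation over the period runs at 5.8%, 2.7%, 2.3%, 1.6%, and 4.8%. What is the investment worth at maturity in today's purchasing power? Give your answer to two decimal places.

£473,517.52

Nominal value at maturity: £441,210 × (1 + 4.9%)^5 ≈ £560,431.82.
Price-level factor over 5 years: 1.058 × 1.027 × 1.023 × 1.016 × 1.048 ≈ 1.1835503429.
Dividing the nominal maturity value by the price-level factor gives the value in today's money.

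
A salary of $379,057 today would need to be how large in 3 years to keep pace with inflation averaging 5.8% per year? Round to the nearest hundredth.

Cumulative price-level factor: (1+5.8%)^3 = 1.184287112.
Multiplying $379,057 by the price-level factor gives the future nominal sum.

$448,912.32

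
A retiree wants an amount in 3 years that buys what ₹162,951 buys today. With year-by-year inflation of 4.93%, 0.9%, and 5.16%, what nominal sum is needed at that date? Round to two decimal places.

Cumulative price-level factor: 1.0493 × 1.009 × 1.0516 ≈ 1.1133748749.
Multiplying ₹162,951 by the price-level factor gives the future nominal sum.

₹181,425.55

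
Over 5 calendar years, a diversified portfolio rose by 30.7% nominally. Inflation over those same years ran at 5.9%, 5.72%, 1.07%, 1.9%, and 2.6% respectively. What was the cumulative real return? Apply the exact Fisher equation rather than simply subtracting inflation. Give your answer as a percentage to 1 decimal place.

10.5%

Cumulative inflation factor: 1.059 × 1.0572 × 1.0107 × 1.019 × 1.026 ≈ 1.18303.
Nominal growth factor: 1.30700. Real growth factor = 1.30700 / 1.18303 ≈ 1.10479.
Total real return ≈ 10.4787%.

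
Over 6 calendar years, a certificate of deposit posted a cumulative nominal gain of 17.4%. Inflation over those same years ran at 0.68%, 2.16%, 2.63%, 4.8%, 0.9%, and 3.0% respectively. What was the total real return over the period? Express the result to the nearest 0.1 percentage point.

Cumulative inflation factor: 1.0068 × 1.0216 × 1.0263 × 1.048 × 1.009 × 1.030 ≈ 1.14971.
Nominal growth factor: 1.17400. Real growth factor = 1.17400 / 1.14971 ≈ 1.02113.
Total real return ≈ 2.1128%.

2.1%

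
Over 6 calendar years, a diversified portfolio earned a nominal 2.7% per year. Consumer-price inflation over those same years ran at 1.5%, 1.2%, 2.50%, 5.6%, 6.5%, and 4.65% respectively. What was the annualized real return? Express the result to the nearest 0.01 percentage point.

Cumulative inflation factor: 1.015 × 1.012 × 1.0250 × 1.056 × 1.065 × 1.0465 ≈ 1.23915.
Nominal growth factor: 1.17334. Real growth factor = 1.17334 / 1.23915 ≈ 0.94689.
Annualized: 0.94689^(1/6) − 1 ≈ -0.00905.

-0.91%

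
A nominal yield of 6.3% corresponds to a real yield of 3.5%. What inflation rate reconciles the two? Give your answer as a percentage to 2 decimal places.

From (1+r_nom) = (1+r_real)(1+π), we get 1+π = (1 + 6.3%)/(1 + 3.5%) = 1.063/1.035 ≈ 1.02705.
So π ≈ 2.7053%.

2.71%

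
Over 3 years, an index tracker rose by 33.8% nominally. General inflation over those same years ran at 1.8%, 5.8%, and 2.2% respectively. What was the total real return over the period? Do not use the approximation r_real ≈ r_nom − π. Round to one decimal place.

Cumulative inflation factor: 1.018 × 1.058 × 1.022 ≈ 1.10074.
Nominal growth factor: 1.33800. Real growth factor = 1.33800 / 1.10074 ≈ 1.21555.
Total real return ≈ 21.5547%.

21.6%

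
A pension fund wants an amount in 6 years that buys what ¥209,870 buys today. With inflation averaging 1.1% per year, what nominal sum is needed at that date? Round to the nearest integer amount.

Cumulative price-level factor: (1+1.1%)^6 ≈ 1.0678418406.
The nominal amount required is ¥209,870 scaled up by that factor.

¥224,108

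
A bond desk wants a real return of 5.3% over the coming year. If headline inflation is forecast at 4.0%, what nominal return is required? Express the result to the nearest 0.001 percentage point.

9.512%

By the Fisher equation, 1 + r_nom = (1 + 5.3%)(1 + 4.0%) = 1.053 × 1.040 = 1.09512.
So r_nom = 9.512%.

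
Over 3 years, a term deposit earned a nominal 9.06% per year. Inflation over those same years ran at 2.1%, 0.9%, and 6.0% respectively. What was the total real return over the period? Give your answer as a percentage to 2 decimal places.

18.79%

Cumulative inflation factor: 1.021 × 1.009 × 1.060 ≈ 1.09200.
Nominal growth factor: 1.29717. Real growth factor = 1.29717 / 1.09200 ≈ 1.18788.
Total real return ≈ 18.7883%.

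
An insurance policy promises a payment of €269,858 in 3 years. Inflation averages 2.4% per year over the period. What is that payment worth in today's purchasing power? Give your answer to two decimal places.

€251,324.85

Price-level factor over 3 years: (1 + 2.4%)^3 = 1.073741824.
Purchasing power today: €269,858 divided by that factor.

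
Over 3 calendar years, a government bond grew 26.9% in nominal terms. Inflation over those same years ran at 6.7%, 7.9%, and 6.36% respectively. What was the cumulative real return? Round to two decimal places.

Cumulative inflation factor: 1.067 × 1.079 × 1.0636 ≈ 1.22452.
Nominal growth factor: 1.26900. Real growth factor = 1.26900 / 1.22452 ≈ 1.03633.
Total real return ≈ 3.6328%.

3.63%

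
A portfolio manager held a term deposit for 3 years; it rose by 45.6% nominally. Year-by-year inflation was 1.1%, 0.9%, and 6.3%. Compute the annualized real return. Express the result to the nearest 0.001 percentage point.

Cumulative inflation factor: 1.011 × 1.009 × 1.063 ≈ 1.08437.
Nominal growth factor: 1.45600. Real growth factor = 1.45600 / 1.08437 ≈ 1.34272.
Annualized: 1.34272^(1/3) − 1 ≈ 0.10322.

10.322%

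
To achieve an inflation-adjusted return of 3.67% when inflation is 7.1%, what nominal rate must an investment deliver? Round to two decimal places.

11.03%

By the Fisher equation, 1 + r_nom = (1 + 3.67%)(1 + 7.1%) = 1.0367 × 1.071 = 1.1103057.
So r_nom = 11.03057%.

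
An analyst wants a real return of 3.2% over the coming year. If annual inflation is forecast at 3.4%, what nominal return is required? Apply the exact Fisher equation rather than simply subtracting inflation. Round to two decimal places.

6.71%

By the Fisher equation, 1 + r_nom = (1 + 3.2%)(1 + 3.4%) = 1.032 × 1.034 = 1.067088.
So r_nom = 6.7088%.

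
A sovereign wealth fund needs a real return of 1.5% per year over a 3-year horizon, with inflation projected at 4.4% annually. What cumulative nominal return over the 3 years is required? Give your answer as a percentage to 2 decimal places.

Required annual nominal rate: (1+1.5%)(1+4.4%) − 1 = 5.966%.
Cumulative over 3 years: (1 + 0.05966)^3 − 1 ≈ 0.18987.

18.99%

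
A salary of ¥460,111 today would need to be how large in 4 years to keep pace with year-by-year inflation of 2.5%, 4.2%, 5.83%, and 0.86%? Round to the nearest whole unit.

Cumulative price-level factor: 1.025 × 1.042 × 1.0583 × 1.0086 ≈ 1.1400380439.
Multiplying ¥460,111 by the price-level factor gives the future nominal sum.

¥524,544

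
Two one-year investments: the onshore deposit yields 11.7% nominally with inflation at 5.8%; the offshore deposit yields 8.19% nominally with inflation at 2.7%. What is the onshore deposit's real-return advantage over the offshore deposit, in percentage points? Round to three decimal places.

The onshore deposit real return: 1.117/1.058 − 1 = 5.5766%.
The offshore deposit real return: 1.0819/1.027 − 1 = 5.3457%.
Difference: 5.5766 − 5.3457 = 0.2309 pp.

0.231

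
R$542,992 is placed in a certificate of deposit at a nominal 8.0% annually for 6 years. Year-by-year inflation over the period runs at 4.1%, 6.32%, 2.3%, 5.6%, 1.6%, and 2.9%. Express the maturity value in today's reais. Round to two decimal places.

R$689,321.19

Nominal value at maturity: R$542,992 × (1 + 8.0%)^6 ≈ R$861,660.06.
Price-level factor over 6 years: 1.041 × 1.0632 × 1.023 × 1.056 × 1.016 × 1.029 ≈ 1.2500124313.
The maturity value deflated by that factor is the answer in today's purchasing power.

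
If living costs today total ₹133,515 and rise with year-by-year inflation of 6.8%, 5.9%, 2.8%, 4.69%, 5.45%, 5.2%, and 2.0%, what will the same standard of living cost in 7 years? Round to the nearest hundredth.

₹183,889.99

Cumulative price-level factor: 1.068 × 1.059 × 1.028 × 1.0469 × 1.0545 × 1.052 × 1.020 ≈ 1.3772983364.
Multiplying ₹133,515 by the price-level factor gives the future nominal sum.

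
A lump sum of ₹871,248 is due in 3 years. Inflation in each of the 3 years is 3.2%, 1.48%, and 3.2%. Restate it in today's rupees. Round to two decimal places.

Price-level factor over 3 years: 1.032 × 1.0148 × 1.032 = 1.0807863552.
Purchasing power today: ₹871,248 divided by that factor.

₹806,124.17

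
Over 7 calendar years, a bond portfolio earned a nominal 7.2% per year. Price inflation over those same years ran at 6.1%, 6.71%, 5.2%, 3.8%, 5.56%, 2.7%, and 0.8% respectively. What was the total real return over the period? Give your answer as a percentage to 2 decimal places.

Cumulative inflation factor: 1.061 × 1.0671 × 1.052 × 1.038 × 1.0556 × 1.027 × 1.008 ≈ 1.35103.
Nominal growth factor: 1.62691. Real growth factor = 1.62691 / 1.35103 ≈ 1.20420.
Total real return ≈ 20.4203%.

20.42%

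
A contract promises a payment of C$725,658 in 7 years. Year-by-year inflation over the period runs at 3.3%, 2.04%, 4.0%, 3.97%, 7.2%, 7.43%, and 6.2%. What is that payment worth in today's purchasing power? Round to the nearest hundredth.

Price-level factor over 7 years: 1.033 × 1.0204 × 1.040 × 1.0397 × 1.072 × 1.0743 × 1.062 ≈ 1.3939815720.
Purchasing power today: C$725,658 divided by that factor.

C$520,564.99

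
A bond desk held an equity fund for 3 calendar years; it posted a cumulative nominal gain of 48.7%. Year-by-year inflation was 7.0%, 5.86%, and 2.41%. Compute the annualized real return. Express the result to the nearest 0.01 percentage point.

Cumulative inflation factor: 1.070 × 1.0586 × 1.0241 ≈ 1.16000.
Nominal growth factor: 1.48700. Real growth factor = 1.48700 / 1.16000 ≈ 1.28190.
Annualized: 1.28190^(1/3) − 1 ≈ 0.08630.

8.63%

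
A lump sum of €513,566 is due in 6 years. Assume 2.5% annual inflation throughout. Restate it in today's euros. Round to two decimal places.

€442,846.35

Price-level factor over 6 years: (1 + 2.5%)^6 ≈ 1.1596934182.
Purchasing power today: €513,566 divided by that factor.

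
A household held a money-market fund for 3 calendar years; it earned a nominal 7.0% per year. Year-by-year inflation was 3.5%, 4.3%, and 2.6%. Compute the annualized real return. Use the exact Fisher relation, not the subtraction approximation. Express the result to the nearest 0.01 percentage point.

3.42%

Cumulative inflation factor: 1.035 × 1.043 × 1.026 ≈ 1.10757.
Nominal growth factor: 1.22504. Real growth factor = 1.22504 / 1.10757 ≈ 1.10606.
Annualized: 1.10606^(1/3) − 1 ≈ 0.03417.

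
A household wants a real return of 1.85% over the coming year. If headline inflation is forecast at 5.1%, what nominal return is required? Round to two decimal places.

7.04%

By the Fisher equation, 1 + r_nom = (1 + 1.85%)(1 + 5.1%) = 1.0185 × 1.051 = 1.0704435.
So r_nom = 7.04435%.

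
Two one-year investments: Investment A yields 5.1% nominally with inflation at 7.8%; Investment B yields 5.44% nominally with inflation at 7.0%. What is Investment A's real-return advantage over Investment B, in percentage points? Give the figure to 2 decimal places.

Investment A real return: 1.051/1.078 − 1 = -2.505%.
Investment B real return: 1.0544/1.070 − 1 = -1.458%.
Difference: -2.505 − (-1.458) = -1.047 pp.

-1.05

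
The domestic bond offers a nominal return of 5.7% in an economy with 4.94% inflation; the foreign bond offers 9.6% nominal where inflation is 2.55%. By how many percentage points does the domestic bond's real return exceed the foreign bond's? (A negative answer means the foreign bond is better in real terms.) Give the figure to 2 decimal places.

-6.15

The domestic bond real return: 1.057/1.0494 − 1 = 0.724%.
The foreign bond real return: 1.096/1.0255 − 1 = 6.875%.
Difference: 0.724 − 6.875 = -6.151 pp.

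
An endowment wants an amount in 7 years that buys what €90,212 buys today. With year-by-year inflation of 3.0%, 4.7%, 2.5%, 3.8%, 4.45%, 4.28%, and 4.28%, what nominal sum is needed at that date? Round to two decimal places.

€117,565.51

Cumulative price-level factor: 1.030 × 1.047 × 1.025 × 1.038 × 1.0445 × 1.0428 × 1.0428 ≈ 1.3032136333.
Multiplying €90,212 by the price-level factor gives the future nominal sum.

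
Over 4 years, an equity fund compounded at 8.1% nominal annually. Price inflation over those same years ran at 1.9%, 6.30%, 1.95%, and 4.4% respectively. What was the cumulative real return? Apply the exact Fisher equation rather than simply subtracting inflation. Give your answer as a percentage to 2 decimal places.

Cumulative inflation factor: 1.019 × 1.0630 × 1.0195 × 1.044 ≈ 1.15291.
Nominal growth factor: 1.36553. Real growth factor = 1.36553 / 1.15291 ≈ 1.18443.
Total real return ≈ 18.4425%.

18.44%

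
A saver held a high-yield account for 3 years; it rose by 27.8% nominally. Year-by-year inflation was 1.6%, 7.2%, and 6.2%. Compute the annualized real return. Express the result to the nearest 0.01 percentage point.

Cumulative inflation factor: 1.016 × 1.072 × 1.062 ≈ 1.15668.
Nominal growth factor: 1.27800. Real growth factor = 1.27800 / 1.15668 ≈ 1.10489.
Annualized: 1.10489^(1/3) − 1 ≈ 0.03381.

3.38%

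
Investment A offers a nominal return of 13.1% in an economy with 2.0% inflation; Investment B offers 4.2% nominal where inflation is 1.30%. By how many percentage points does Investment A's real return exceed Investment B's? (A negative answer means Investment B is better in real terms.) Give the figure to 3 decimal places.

8.020

Investment A real return: 1.131/1.020 − 1 = 10.8824%.
Investment B real return: 1.042/1.0130 − 1 = 2.8628%.
Difference: 10.8824 − 2.8628 = 8.0196 pp.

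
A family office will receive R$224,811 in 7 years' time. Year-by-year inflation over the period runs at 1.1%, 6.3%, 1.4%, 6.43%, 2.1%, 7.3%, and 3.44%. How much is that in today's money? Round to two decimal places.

Price-level factor over 7 years: 1.011 × 1.063 × 1.014 × 1.0643 × 1.021 × 1.073 × 1.0344 ≈ 1.3143178712.
Purchasing power today: R$224,811 divided by that factor.

R$171,047.66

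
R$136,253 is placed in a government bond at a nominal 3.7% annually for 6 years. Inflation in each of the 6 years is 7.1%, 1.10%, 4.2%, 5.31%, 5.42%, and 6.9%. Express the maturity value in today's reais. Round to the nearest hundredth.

R$126,543.53

Nominal value at maturity: R$136,253 × (1 + 3.7%)^6 ≈ R$169,441.04.
Price-level factor over 6 years: 1.071 × 1.0110 × 1.042 × 1.0531 × 1.0542 × 1.069 ≈ 1.3389941365.
The maturity value deflated by that factor is the answer in today's purchasing power.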